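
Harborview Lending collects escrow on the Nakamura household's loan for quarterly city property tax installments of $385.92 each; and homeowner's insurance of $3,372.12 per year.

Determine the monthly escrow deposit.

City property tax: $385.92 × 4 = $1,543.68 per year
Homeowner's insurance: $3,372.12 per year
Combined annual = $1,543.68 + $3,372.12 = $4,915.80
Base monthly escrow = $4,915.80 ÷ 12 = $409.65

$409.65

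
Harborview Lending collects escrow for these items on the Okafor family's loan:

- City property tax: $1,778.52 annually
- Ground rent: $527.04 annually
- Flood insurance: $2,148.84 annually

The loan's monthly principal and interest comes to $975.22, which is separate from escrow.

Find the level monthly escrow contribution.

City property tax = $1,778.52/yr
Ground rent = $527.04/yr
Flood insurance = $2,148.84/yr
Total annual escrow = $1,778.52 + $527.04 + $2,148.84 = $4,454.40
Monthly escrow = $4,454.40 / 12 = $371.20

$371.20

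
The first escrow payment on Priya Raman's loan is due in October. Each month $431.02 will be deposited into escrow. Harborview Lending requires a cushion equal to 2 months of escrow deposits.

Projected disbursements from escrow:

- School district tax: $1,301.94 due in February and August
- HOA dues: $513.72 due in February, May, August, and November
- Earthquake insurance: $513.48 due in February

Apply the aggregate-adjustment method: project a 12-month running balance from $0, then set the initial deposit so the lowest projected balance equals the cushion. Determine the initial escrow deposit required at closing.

$1,549.80

Cushion = 2 × $431.02 = $862.04
Trial balance (start $0, +$431.02 each month, − disbursements):
  Oct: +$431.02 → $431.02
  Nov: +$431.02 − $513.72 → $348.32
  Dec: +$431.02 → $779.34
  Jan: +$431.02 → $1,210.36
  Feb: +$431.02 − $2,329.14 → -$687.76
  Mar: +$431.02 → -$256.74
  Apr: +$431.02 → $174.28
  May: +$431.02 − $513.72 → $91.58
  Jun: +$431.02 → $522.60
  Jul: +$431.02 → $953.62
  Aug: +$431.02 − $1,815.66 → -$431.02
  Sep: +$431.02 → $0.00
Lowest trial balance = -$687.76 (Feb)
Initial deposit = cushion − low point = $862.04 − (-$687.76) = $1,549.80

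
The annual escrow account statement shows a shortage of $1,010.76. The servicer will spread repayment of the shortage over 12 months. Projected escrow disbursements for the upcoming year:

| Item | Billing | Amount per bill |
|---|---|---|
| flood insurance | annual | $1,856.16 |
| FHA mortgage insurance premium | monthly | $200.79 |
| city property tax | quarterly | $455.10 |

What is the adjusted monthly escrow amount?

$591.40

Flood insurance — $1,856.16 annually
FHA mortgage insurance premium — $200.79 × 12 = $2,409.48 annually
City property tax — $455.10 × 4 = $1,820.40 annually
Total per year = $1,856.16 + $2,409.48 + $1,820.40 = $6,086.04
Base monthly escrow = $6,086.04 / 12 = $507.17
Monthly shortage recovery: $1,010.76 / 12 = $84.23
New monthly escrow = $507.17 + $84.23 = $591.40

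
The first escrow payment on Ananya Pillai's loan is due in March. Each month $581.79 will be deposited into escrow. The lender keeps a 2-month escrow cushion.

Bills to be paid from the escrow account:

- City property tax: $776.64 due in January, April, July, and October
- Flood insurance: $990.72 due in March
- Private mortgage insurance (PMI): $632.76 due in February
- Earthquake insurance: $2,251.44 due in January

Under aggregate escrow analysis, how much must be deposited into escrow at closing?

Cushion = 2 × $581.79 = $1,163.58
Trial balance (start $0, +$581.79 each month, − disbursements):
  Mar: +$581.79 − $990.72 → -$408.93
  Apr: +$581.79 − $776.64 → -$603.78
  May: +$581.79 → -$21.99
  Jun: +$581.79 → $559.80
  Jul: +$581.79 − $776.64 → $364.95
  Aug: +$581.79 → $946.74
  Sep: +$581.79 → $1,528.53
  Oct: +$581.79 − $776.64 → $1,333.68
  Nov: +$581.79 → $1,915.47
  Dec: +$581.79 → $2,497.26
  Jan: +$581.79 − $3,028.08 → $50.97
  Feb: +$581.79 − $632.76 → $0.00
Lowest trial balance = -$603.78 (Apr)
Initial deposit = cushion − low point = $1,163.58 − (-$603.78) = $1,767.36

$1,767.36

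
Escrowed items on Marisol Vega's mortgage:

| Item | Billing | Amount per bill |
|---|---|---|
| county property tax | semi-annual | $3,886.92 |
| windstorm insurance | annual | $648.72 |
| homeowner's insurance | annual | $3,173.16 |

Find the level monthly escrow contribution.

County property tax = $3,886.92 × 2 = $7,773.84 annually
Windstorm insurance = $648.72 annually
Homeowner's insurance = $3,173.16 annually
Total annual escrow = $11,595.72
Base monthly escrow = $11,595.72 / 12 = $966.31

$966.31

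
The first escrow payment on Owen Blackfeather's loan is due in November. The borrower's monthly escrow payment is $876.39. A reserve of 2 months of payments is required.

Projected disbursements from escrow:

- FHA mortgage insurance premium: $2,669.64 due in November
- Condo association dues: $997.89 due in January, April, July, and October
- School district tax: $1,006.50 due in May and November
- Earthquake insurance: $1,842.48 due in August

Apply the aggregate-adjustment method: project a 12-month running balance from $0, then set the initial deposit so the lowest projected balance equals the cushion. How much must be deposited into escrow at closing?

Cushion = 2 × $876.39 = $1,752.78
Trial balance (start $0, +$876.39 each month, − disbursements):
  Nov: +$876.39 − $3,676.14 → -$2,799.75
  Dec: +$876.39 → -$1,923.36
  Jan: +$876.39 − $997.89 → -$2,044.86
  Feb: +$876.39 → -$1,168.47
  Mar: +$876.39 → -$292.08
  Apr: +$876.39 − $997.89 → -$413.58
  May: +$876.39 − $1,006.50 → -$543.69
  Jun: +$876.39 → $332.70
  Jul: +$876.39 − $997.89 → $211.20
  Aug: +$876.39 − $1,842.48 → -$754.89
  Sep: +$876.39 → $121.50
  Oct: +$876.39 − $997.89 → $0.00
Lowest trial balance = -$2,799.75 (Nov)
Initial deposit = cushion − low point = $1,752.78 − (-$2,799.75) = $4,552.53

$4,552.53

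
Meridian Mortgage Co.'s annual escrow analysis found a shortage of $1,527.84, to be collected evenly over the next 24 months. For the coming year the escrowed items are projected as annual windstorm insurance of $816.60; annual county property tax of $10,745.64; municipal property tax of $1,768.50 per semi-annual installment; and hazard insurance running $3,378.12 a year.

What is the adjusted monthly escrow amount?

$1,603.44

Windstorm insurance = $816.60
County property tax = $10,745.64
Municipal property tax = $1,768.50 × 2 = $3,537.00
Hazard insurance = $3,378.12
Combined annual = $18,477.36
Per month = $18,477.36 ÷ 12 = $1,539.78
Shortage per month = $1,527.84 ÷ 24 = $63.66
New monthly escrow = $1,539.78 + $63.66 = $1,603.44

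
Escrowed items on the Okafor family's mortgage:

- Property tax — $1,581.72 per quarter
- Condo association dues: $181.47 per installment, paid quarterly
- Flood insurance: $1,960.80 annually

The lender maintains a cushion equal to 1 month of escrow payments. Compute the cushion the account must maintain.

Property tax: $1,581.72 × 4 = $6,326.88/yr
Condo association dues: $181.47 × 4 = $725.88/yr
Flood insurance: $1,960.80/yr
Annual escrow total = $6,326.88 + $725.88 + $1,960.80 = $9,013.56
Base monthly escrow = $9,013.56 / 12 = $751.13
Reserve = 1 × $751.13 = $751.13

$751.13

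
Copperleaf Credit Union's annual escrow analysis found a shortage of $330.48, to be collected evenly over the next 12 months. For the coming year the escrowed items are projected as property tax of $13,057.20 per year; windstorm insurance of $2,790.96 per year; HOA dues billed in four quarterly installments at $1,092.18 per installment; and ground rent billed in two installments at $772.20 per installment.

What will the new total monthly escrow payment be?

Property tax = $13,057.20
Windstorm insurance = $2,790.96
HOA dues = $1,092.18 × 4 = $4,368.72
Ground rent = $772.20 × 2 = $1,544.40
Combined annual = $21,761.28
Per month = $21,761.28 / 12 = $1,813.44
Shortage spread = $330.48 / 12 = $27.54/mo
New monthly escrow = $1,813.44 + $27.54 = $1,840.98

$1,840.98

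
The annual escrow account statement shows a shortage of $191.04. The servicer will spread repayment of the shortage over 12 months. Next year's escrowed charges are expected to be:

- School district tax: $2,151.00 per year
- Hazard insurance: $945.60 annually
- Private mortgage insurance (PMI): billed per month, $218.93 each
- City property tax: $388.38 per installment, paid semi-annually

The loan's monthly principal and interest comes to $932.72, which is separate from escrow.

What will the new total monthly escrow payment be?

$557.63

School district tax = $2,151.00/yr
Hazard insurance = $945.60/yr
Private mortgage insurance (PMI) = $218.93 × 12 = $2,627.16/yr
City property tax = $388.38 × 2 = $776.76/yr
Yearly total = $2,151.00 + $945.60 + $2,627.16 + $776.76 = $6,500.52
Base monthly escrow = $6,500.52 ÷ 12 = $541.71
Shortage per month = $191.04 / 12 = $15.92
New monthly escrow = $541.71 + $15.92 = $557.63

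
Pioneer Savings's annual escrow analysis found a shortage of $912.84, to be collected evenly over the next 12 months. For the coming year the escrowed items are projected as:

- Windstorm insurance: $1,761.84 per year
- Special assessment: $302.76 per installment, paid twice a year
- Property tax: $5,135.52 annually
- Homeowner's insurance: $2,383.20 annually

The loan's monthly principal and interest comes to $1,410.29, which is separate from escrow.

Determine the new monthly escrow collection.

Windstorm insurance = $1,761.84 annually
Special assessment = $302.76 × 2 = $605.52 annually
Property tax = $5,135.52 annually
Homeowner's insurance = $2,383.20 annually
Total per year = $1,761.84 + $605.52 + $5,135.52 + $2,383.20 = $9,886.08
Monthly escrow = $9,886.08 / 12 = $823.84
Shortage per month = $912.84 ÷ 12 = $76.07
Adjusted monthly = $823.84 + $76.07 = $899.91

$899.91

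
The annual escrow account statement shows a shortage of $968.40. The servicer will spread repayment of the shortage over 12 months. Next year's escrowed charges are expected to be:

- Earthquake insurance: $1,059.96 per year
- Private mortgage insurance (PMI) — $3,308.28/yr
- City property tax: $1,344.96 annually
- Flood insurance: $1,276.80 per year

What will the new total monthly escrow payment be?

Earthquake insurance = $1,059.96
Private mortgage insurance (PMI) = $3,308.28
City property tax = $1,344.96
Flood insurance = $1,276.80
Combined annual = $1,059.96 + $3,308.28 + $1,344.96 + $1,276.80 = $6,990.00
Monthly = $6,990.00 ÷ 12 = $582.50
Monthly shortage recovery: $968.40 / 12 = $80.70
New monthly escrow = $582.50 + $80.70 = $663.20

$663.20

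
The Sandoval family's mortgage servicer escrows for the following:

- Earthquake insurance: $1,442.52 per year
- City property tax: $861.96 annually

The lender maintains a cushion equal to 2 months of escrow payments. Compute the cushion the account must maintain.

Earthquake insurance = $1,442.52
City property tax = $861.96
Combined annual = $1,442.52 + $861.96 = $2,304.48
Monthly = $2,304.48 ÷ 12 = $192.04
Cushion = 2 × $192.04 = $384.08

$384.08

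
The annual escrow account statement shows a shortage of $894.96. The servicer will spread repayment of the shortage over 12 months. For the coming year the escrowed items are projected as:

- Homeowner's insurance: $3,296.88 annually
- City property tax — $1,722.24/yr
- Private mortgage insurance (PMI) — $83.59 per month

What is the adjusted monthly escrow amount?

Homeowner's insurance: $3,296.88/yr
City property tax: $1,722.24/yr
Private mortgage insurance (PMI): $83.59 × 12 = $1,003.08/yr
Annual escrow total = $3,296.88 + $1,722.24 + $1,003.08 = $6,022.20
Base monthly escrow = $6,022.20 ÷ 12 = $501.85
Shortage per month = $894.96 / 12 = $74.58
New monthly escrow = $501.85 + $74.58 = $576.43

$576.43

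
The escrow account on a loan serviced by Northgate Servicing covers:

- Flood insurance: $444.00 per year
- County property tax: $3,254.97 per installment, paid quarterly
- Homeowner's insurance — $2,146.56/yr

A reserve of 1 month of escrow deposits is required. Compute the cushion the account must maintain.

$1,300.87

Flood insurance: $444.00 per year
County property tax: $3,254.97 × 4 = $13,019.88 per year
Homeowner's insurance: $2,146.56 per year
Annual escrow total = $15,610.44
Per month = $15,610.44 / 12 = $1,300.87
Reserve = 1 × $1,300.87 = $1,300.87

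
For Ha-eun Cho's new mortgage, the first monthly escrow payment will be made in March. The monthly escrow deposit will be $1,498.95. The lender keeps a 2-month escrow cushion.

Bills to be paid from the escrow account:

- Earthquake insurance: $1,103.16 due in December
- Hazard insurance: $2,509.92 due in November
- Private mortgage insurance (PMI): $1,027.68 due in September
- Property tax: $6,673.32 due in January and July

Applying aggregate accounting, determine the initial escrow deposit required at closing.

$4,496.85

Cushion = 2 × $1,498.95 = $2,997.90
Trial balance (start $0, +$1,498.95 each month, − disbursements):
  Mar: +$1,498.95 → $1,498.95
  Apr: +$1,498.95 → $2,997.90
  May: +$1,498.95 → $4,496.85
  Jun: +$1,498.95 → $5,995.80
  Jul: +$1,498.95 − $6,673.32 → $821.43
  Aug: +$1,498.95 → $2,320.38
  Sep: +$1,498.95 − $1,027.68 → $2,791.65
  Oct: +$1,498.95 → $4,290.60
  Nov: +$1,498.95 − $2,509.92 → $3,279.63
  Dec: +$1,498.95 − $1,103.16 → $3,675.42
  Jan: +$1,498.95 − $6,673.32 → -$1,498.95
  Feb: +$1,498.95 → $0.00
Lowest trial balance = -$1,498.95 (Jan)
Initial deposit = cushion − low point = $2,997.90 − (-$1,498.95) = $4,496.85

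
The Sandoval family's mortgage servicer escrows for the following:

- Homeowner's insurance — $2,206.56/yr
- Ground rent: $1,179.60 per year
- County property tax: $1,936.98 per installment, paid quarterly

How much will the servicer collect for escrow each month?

Homeowner's insurance = $2,206.56 annually
Ground rent = $1,179.60 annually
County property tax = $1,936.98 × 4 = $7,747.92 annually
Combined annual = $11,134.08
Base monthly escrow = $11,134.08 / 12 = $927.84

$927.84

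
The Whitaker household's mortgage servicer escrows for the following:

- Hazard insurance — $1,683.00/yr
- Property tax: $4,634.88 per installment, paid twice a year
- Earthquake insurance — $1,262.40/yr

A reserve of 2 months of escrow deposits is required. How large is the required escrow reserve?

Hazard insurance = $1,683.00 annually
Property tax = $4,634.88 × 2 = $9,269.76 annually
Earthquake insurance = $1,262.40 annually
Yearly total = $1,683.00 + $9,269.76 + $1,262.40 = $12,215.16
Per month = $12,215.16 ÷ 12 = $1,017.93
Reserve = 2 × $1,017.93 = $2,035.86

$2,035.86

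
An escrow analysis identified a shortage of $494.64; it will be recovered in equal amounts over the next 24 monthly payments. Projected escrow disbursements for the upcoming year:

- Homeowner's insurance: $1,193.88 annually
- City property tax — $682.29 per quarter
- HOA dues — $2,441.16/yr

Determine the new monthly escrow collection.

$550.96

Homeowner's insurance: $1,193.88 annually
City property tax: $682.29 × 4 = $2,729.16 annually
HOA dues: $2,441.16 annually
Combined annual = $6,364.20
Monthly = $6,364.20 / 12 = $530.35
Shortage per month = $494.64 / 24 = $20.61
Adjusted monthly = $530.35 + $20.61 = $550.96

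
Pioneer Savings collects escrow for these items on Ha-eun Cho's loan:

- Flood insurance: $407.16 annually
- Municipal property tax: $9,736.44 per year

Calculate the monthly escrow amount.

$845.30

Flood insurance — $407.16/yr
Municipal property tax — $9,736.44/yr
Total annual escrow = $10,143.60
Base monthly escrow = $10,143.60 ÷ 12 = $845.30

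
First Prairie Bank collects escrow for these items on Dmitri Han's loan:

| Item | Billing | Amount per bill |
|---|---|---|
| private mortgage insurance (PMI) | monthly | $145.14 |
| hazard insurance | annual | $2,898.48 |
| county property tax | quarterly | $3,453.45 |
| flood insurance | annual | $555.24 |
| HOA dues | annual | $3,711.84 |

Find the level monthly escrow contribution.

Private mortgage insurance (PMI): $145.14 × 12 = $1,741.68 per year
Hazard insurance: $2,898.48 per year
County property tax: $3,453.45 × 4 = $13,813.80 per year
Flood insurance: $555.24 per year
HOA dues: $3,711.84 per year
Total per year = $22,721.04
Monthly = $22,721.04 ÷ 12 = $1,893.42

$1,893.42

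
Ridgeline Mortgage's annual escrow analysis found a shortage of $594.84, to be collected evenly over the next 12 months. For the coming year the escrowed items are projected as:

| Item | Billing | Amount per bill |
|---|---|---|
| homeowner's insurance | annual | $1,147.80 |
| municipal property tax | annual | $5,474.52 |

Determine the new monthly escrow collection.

Homeowner's insurance: $1,147.80 per year
Municipal property tax: $5,474.52 per year
Yearly total = $1,147.80 + $5,474.52 = $6,622.32
Monthly escrow = $6,622.32 ÷ 12 = $551.86
Shortage per month = $594.84 / 12 = $49.57
New monthly escrow = $551.86 + $49.57 = $601.43

$601.43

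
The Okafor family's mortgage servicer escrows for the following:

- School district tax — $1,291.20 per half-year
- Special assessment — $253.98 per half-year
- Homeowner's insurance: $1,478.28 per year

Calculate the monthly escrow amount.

$380.72

School district tax — $1,291.20 × 2 = $2,582.40 annually
Special assessment — $253.98 × 2 = $507.96 annually
Homeowner's insurance — $1,478.28 annually
Annual escrow total = $4,568.64
Monthly escrow = $4,568.64 / 12 = $380.72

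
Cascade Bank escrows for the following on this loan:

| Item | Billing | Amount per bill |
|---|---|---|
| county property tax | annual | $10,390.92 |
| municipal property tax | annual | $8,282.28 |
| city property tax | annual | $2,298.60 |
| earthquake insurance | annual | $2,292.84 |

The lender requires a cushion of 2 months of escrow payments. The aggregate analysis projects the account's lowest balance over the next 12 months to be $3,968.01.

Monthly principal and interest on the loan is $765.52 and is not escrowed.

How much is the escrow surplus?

$90.57

County property tax — $10,390.92 annually
Municipal property tax — $8,282.28 annually
City property tax — $2,298.60 annually
Earthquake insurance — $2,292.84 annually
Combined annual = $23,264.64
Monthly escrow = $23,264.64 ÷ 12 = $1,938.72
Required cushion = 2 × $1,938.72 = $3,877.44
Excess over cushion: $3,968.01 − $3,877.44 = $90.57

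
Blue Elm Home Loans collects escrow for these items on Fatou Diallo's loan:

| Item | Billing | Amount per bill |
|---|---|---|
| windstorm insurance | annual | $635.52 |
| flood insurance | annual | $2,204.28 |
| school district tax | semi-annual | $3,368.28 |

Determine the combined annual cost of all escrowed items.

Windstorm insurance — $635.52 per year
Flood insurance — $2,204.28 per year
School district tax — $3,368.28 × 2 = $6,736.56 per year
Yearly total = $635.52 + $2,204.28 + $6,736.56 = $9,576.36

$9,576.36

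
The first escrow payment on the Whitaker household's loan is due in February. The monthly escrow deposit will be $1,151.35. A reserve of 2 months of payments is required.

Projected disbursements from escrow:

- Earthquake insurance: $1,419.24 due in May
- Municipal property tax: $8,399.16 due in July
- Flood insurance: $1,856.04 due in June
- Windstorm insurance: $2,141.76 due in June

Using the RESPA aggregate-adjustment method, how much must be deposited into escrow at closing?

$9,210.80

Cushion = 2 × $1,151.35 = $2,302.70
Trial balance (start $0, +$1,151.35 each month, − disbursements):
  Feb: +$1,151.35 → $1,151.35
  Mar: +$1,151.35 → $2,302.70
  Apr: +$1,151.35 → $3,454.05
  May: +$1,151.35 − $1,419.24 → $3,186.16
  Jun: +$1,151.35 − $3,997.80 → $339.71
  Jul: +$1,151.35 − $8,399.16 → -$6,908.10
  Aug: +$1,151.35 → -$5,756.75
  Sep: +$1,151.35 → -$4,605.40
  Oct: +$1,151.35 → -$3,454.05
  Nov: +$1,151.35 → -$2,302.70
  Dec: +$1,151.35 → -$1,151.35
  Jan: +$1,151.35 → $0.00
Lowest trial balance = -$6,908.10 (Jul)
Initial deposit = cushion − low point = $2,302.70 − (-$6,908.10) = $9,210.80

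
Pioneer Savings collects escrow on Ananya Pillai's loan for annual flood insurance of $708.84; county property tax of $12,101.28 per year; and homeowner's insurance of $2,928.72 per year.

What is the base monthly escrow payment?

$1,311.57

Flood insurance — $708.84/yr
County property tax — $12,101.28/yr
Homeowner's insurance — $2,928.72/yr
Combined annual = $15,738.84
Base monthly escrow = $15,738.84 / 12 = $1,311.57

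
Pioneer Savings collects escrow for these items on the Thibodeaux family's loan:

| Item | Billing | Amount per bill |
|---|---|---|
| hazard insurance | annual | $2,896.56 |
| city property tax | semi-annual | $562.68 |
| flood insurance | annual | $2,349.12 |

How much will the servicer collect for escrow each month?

$530.92

Hazard insurance = $2,896.56/yr
City property tax = $562.68 × 2 = $1,125.36/yr
Flood insurance = $2,349.12/yr
Total per year = $6,371.04
Base monthly escrow = $6,371.04 / 12 = $530.92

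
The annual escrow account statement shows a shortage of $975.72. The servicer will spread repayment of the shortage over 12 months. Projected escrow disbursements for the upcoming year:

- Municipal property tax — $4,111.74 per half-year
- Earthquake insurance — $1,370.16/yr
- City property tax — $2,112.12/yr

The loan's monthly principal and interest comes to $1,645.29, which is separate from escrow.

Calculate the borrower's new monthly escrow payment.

Municipal property tax: $4,111.74 × 2 = $8,223.48/yr
Earthquake insurance: $1,370.16/yr
City property tax: $2,112.12/yr
Total annual escrow = $8,223.48 + $1,370.16 + $2,112.12 = $11,705.76
Monthly = $11,705.76 ÷ 12 = $975.48
Shortage per month = $975.72 ÷ 12 = $81.31
Adjusted monthly = $975.48 + $81.31 = $1,056.79

$1,056.79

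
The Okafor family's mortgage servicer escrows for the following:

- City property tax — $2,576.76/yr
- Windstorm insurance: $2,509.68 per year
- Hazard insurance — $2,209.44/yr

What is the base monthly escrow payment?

$607.99

City property tax: $2,576.76/yr
Windstorm insurance: $2,509.68/yr
Hazard insurance: $2,209.44/yr
Total annual escrow = $7,295.88
Monthly escrow = $7,295.88 / 12 = $607.99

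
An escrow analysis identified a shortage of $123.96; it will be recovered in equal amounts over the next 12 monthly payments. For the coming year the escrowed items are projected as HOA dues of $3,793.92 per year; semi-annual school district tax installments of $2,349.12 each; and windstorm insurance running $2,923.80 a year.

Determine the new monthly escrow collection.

HOA dues: $3,793.92 per year
School district tax: $2,349.12 × 2 = $4,698.24 per year
Windstorm insurance: $2,923.80 per year
Yearly total = $3,793.92 + $4,698.24 + $2,923.80 = $11,415.96
Per month = $11,415.96 ÷ 12 = $951.33
Monthly shortage recovery: $123.96 / 12 = $10.33
Adjusted monthly = $951.33 + $10.33 = $961.66

$961.66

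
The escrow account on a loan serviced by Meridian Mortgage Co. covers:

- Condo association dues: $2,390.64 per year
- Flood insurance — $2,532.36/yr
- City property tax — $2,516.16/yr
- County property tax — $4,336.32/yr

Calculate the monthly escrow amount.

Condo association dues — $2,390.64 annually
Flood insurance — $2,532.36 annually
City property tax — $2,516.16 annually
County property tax — $4,336.32 annually
Combined annual = $2,390.64 + $2,532.36 + $2,516.16 + $4,336.32 = $11,775.48
Monthly escrow = $11,775.48 / 12 = $981.29

$981.29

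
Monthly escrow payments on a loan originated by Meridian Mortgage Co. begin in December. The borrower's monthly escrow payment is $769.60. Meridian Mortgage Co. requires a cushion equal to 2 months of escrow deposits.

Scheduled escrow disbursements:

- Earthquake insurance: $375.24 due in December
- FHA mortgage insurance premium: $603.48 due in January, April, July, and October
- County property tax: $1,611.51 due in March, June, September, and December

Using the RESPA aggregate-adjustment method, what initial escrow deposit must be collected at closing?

$2,756.35

Cushion = 2 × $769.60 = $1,539.20
Trial balance (start $0, +$769.60 each month, − disbursements):
  Dec: +$769.60 − $1,986.75 → -$1,217.15
  Jan: +$769.60 − $603.48 → -$1,051.03
  Feb: +$769.60 → -$281.43
  Mar: +$769.60 − $1,611.51 → -$1,123.34
  Apr: +$769.60 − $603.48 → -$957.22
  May: +$769.60 → -$187.62
  Jun: +$769.60 − $1,611.51 → -$1,029.53
  Jul: +$769.60 − $603.48 → -$863.41
  Aug: +$769.60 → -$93.81
  Sep: +$769.60 − $1,611.51 → -$935.72
  Oct: +$769.60 − $603.48 → -$769.60
  Nov: +$769.60 → $0.00
Lowest trial balance = -$1,217.15 (Dec)
Initial deposit = cushion − low point = $1,539.20 − (-$1,217.15) = $2,756.35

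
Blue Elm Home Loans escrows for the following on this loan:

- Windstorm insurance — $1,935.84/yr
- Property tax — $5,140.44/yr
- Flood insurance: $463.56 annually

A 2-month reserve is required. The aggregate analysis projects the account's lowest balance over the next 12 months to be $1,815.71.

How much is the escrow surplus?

$559.07

Windstorm insurance — $1,935.84
Property tax — $5,140.44
Flood insurance — $463.56
Combined annual = $7,539.84
Base monthly escrow = $7,539.84 ÷ 12 = $628.32
Required reserve = 2 × $628.32 = $1,256.64
Surplus = $1,815.71 − $1,256.64 = $559.07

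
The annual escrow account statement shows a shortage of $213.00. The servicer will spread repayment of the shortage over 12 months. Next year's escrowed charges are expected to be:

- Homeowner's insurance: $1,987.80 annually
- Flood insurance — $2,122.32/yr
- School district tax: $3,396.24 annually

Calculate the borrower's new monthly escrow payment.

$643.28

Homeowner's insurance: $1,987.80/yr
Flood insurance: $2,122.32/yr
School district tax: $3,396.24/yr
Annual escrow total = $1,987.80 + $2,122.32 + $3,396.24 = $7,506.36
Monthly escrow = $7,506.36 ÷ 12 = $625.53
Shortage per month = $213.00 / 12 = $17.75
Adjusted monthly = $625.53 + $17.75 = $643.28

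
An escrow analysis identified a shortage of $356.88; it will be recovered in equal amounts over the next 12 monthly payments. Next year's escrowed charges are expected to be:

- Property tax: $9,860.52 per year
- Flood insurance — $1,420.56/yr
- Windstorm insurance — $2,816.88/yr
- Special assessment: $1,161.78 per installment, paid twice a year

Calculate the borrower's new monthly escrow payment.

Property tax — $9,860.52/yr
Flood insurance — $1,420.56/yr
Windstorm insurance — $2,816.88/yr
Special assessment — $1,161.78 × 2 = $2,323.56/yr
Total annual escrow = $9,860.52 + $1,420.56 + $2,816.88 + $2,323.56 = $16,421.52
Monthly = $16,421.52 ÷ 12 = $1,368.46
Shortage per month = $356.88 ÷ 12 = $29.74
New monthly escrow = $1,368.46 + $29.74 = $1,398.20

$1,398.20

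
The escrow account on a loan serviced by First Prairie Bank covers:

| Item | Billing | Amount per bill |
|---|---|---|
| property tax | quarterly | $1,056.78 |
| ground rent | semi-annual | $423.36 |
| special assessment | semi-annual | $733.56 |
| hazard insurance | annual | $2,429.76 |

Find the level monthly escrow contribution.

Property tax = $1,056.78 × 4 = $4,227.12 annually
Ground rent = $423.36 × 2 = $846.72 annually
Special assessment = $733.56 × 2 = $1,467.12 annually
Hazard insurance = $2,429.76 annually
Yearly total = $4,227.12 + $846.72 + $1,467.12 + $2,429.76 = $8,970.72
Monthly escrow = $8,970.72 ÷ 12 = $747.56

$747.56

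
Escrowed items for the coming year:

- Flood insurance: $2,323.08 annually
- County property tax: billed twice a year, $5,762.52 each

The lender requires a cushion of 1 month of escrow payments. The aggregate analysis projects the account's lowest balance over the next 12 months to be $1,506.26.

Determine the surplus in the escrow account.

Flood insurance — $2,323.08
County property tax — $5,762.52 × 2 = $11,525.04
Annual escrow total = $13,848.12
Monthly = $13,848.12 ÷ 12 = $1,154.01
Required reserve = 1 × $1,154.01 = $1,154.01
Surplus = $1,506.26 − $1,154.01 = $352.25

$352.25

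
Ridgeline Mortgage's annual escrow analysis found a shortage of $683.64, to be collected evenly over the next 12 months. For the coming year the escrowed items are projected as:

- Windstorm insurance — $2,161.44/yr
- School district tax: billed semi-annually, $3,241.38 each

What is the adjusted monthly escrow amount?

$777.32

Windstorm insurance: $2,161.44
School district tax: $3,241.38 × 2 = $6,482.76
Total annual escrow = $2,161.44 + $6,482.76 = $8,644.20
Base monthly escrow = $8,644.20 ÷ 12 = $720.35
Monthly shortage recovery: $683.64 ÷ 12 = $56.97
Adjusted monthly = $720.35 + $56.97 = $777.32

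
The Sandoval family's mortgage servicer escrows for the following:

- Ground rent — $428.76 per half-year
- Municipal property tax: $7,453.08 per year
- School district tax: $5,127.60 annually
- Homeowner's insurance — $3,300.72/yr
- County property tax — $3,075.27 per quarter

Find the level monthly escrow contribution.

Ground rent: $428.76 × 2 = $857.52
Municipal property tax: $7,453.08
School district tax: $5,127.60
Homeowner's insurance: $3,300.72
County property tax: $3,075.27 × 4 = $12,301.08
Combined annual = $857.52 + $7,453.08 + $5,127.60 + $3,300.72 + $12,301.08 = $29,040.00
Monthly escrow = $29,040.00 ÷ 12 = $2,420.00

$2,420.00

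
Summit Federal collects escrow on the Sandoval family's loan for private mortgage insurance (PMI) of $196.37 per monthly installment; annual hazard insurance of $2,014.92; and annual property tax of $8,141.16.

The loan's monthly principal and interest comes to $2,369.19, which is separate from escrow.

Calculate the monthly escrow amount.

Private mortgage insurance (PMI): $196.37 × 12 = $2,356.44 per year
Hazard insurance: $2,014.92 per year
Property tax: $8,141.16 per year
Total annual escrow = $2,356.44 + $2,014.92 + $8,141.16 = $12,512.52
Per month = $12,512.52 ÷ 12 = $1,042.71

$1,042.71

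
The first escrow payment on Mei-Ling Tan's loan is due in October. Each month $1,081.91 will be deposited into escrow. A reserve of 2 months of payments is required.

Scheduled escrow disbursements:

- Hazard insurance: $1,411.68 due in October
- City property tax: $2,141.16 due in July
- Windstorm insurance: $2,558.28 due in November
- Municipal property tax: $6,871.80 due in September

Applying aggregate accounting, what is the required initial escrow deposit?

$3,969.96

Cushion = 2 × $1,081.91 = $2,163.82
Trial balance (start $0, +$1,081.91 each month, − disbursements):
  Oct: +$1,081.91 − $1,411.68 → -$329.77
  Nov: +$1,081.91 − $2,558.28 → -$1,806.14
  Dec: +$1,081.91 → -$724.23
  Jan: +$1,081.91 → $357.68
  Feb: +$1,081.91 → $1,439.59
  Mar: +$1,081.91 → $2,521.50
  Apr: +$1,081.91 → $3,603.41
  May: +$1,081.91 → $4,685.32
  Jun: +$1,081.91 → $5,767.23
  Jul: +$1,081.91 − $2,141.16 → $4,707.98
  Aug: +$1,081.91 → $5,789.89
  Sep: +$1,081.91 − $6,871.80 → $0.00
Lowest trial balance = -$1,806.14 (Nov)
Initial deposit = cushion − low point = $2,163.82 − (-$1,806.14) = $3,969.96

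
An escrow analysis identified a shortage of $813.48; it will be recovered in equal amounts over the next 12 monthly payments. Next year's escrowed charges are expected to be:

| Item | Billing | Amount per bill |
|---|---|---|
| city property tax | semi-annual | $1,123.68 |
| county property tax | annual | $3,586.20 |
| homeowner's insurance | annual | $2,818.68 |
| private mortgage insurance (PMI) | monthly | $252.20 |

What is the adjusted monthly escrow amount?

$1,041.01

City property tax = $1,123.68 × 2 = $2,247.36 per year
County property tax = $3,586.20 per year
Homeowner's insurance = $2,818.68 per year
Private mortgage insurance (PMI) = $252.20 × 12 = $3,026.40 per year
Total annual escrow = $2,247.36 + $3,586.20 + $2,818.68 + $3,026.40 = $11,678.64
Monthly escrow = $11,678.64 ÷ 12 = $973.22
Shortage spread = $813.48 / 12 = $67.79/mo
New monthly escrow = $973.22 + $67.79 = $1,041.01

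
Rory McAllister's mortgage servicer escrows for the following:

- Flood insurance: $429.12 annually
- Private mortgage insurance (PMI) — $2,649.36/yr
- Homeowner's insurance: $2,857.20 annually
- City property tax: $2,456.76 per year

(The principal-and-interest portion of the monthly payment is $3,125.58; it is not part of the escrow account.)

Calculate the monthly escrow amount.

$699.37

Flood insurance: $429.12 annually
Private mortgage insurance (PMI): $2,649.36 annually
Homeowner's insurance: $2,857.20 annually
City property tax: $2,456.76 annually
Total per year = $429.12 + $2,649.36 + $2,857.20 + $2,456.76 = $8,392.44
Per month = $8,392.44 ÷ 12 = $699.37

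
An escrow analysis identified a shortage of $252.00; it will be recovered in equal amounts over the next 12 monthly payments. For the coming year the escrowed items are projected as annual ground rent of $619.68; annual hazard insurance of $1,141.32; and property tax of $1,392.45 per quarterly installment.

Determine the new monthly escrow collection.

$631.90

Ground rent — $619.68 annually
Hazard insurance — $1,141.32 annually
Property tax — $1,392.45 × 4 = $5,569.80 annually
Annual escrow total = $619.68 + $1,141.32 + $5,569.80 = $7,330.80
Monthly = $7,330.80 ÷ 12 = $610.90
Shortage per month = $252.00 ÷ 12 = $21.00
New monthly escrow = $610.90 + $21.00 = $631.90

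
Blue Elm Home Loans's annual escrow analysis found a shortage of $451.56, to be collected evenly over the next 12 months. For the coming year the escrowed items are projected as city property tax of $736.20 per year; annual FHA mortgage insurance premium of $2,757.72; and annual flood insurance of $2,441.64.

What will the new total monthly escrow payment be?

City property tax: $736.20 annually
FHA mortgage insurance premium: $2,757.72 annually
Flood insurance: $2,441.64 annually
Combined annual = $736.20 + $2,757.72 + $2,441.64 = $5,935.56
Monthly escrow = $5,935.56 / 12 = $494.63
Monthly shortage recovery: $451.56 / 12 = $37.63
New monthly escrow = $494.63 + $37.63 = $532.26

$532.26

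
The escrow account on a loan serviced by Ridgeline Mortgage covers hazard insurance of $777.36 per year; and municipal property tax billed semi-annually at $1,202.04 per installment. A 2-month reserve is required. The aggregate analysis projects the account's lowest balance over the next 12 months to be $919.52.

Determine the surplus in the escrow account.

$389.28

Hazard insurance — $777.36/yr
Municipal property tax — $1,202.04 × 2 = $2,404.08/yr
Total annual escrow = $777.36 + $2,404.08 = $3,181.44
Per month = $3,181.44 / 12 = $265.12
Cushion = 2 × $265.12 = $530.24
Surplus = $919.52 − $530.24 = $389.28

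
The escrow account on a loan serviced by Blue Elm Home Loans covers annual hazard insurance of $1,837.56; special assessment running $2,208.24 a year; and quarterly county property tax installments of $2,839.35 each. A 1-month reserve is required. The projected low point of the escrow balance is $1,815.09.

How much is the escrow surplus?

Hazard insurance = $1,837.56
Special assessment = $2,208.24
County property tax = $2,839.35 × 4 = $11,357.40
Annual escrow total = $1,837.56 + $2,208.24 + $11,357.40 = $15,403.20
Monthly escrow = $15,403.20 / 12 = $1,283.60
Required cushion = 1 × $1,283.60 = $1,283.60
Surplus = $1,815.09 − $1,283.60 = $531.49

$531.49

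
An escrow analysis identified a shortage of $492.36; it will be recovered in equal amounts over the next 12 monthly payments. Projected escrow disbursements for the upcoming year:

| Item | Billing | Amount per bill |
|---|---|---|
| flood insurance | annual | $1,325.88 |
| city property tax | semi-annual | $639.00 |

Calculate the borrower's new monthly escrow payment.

Flood insurance — $1,325.88
City property tax — $639.00 × 2 = $1,278.00
Annual escrow total = $1,325.88 + $1,278.00 = $2,603.88
Base monthly escrow = $2,603.88 / 12 = $216.99
Shortage per month = $492.36 ÷ 12 = $41.03
Adjusted monthly = $216.99 + $41.03 = $258.02

$258.02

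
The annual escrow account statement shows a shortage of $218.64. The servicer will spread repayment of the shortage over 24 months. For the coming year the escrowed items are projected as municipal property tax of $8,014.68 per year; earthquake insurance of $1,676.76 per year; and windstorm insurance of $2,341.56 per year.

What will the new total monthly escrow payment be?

$1,011.86

Municipal property tax: $8,014.68
Earthquake insurance: $1,676.76
Windstorm insurance: $2,341.56
Total per year = $8,014.68 + $1,676.76 + $2,341.56 = $12,033.00
Base monthly escrow = $12,033.00 ÷ 12 = $1,002.75
Shortage spread = $218.64 / 24 = $9.11/mo
Adjusted monthly = $1,002.75 + $9.11 = $1,011.86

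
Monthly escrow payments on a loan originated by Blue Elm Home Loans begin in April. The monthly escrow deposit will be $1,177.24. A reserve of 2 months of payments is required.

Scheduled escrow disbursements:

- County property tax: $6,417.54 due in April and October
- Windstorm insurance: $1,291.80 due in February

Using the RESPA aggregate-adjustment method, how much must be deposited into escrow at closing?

Cushion = 2 × $1,177.24 = $2,354.48
Trial balance (start $0, +$1,177.24 each month, − disbursements):
  Apr: +$1,177.24 − $6,417.54 → -$5,240.30
  May: +$1,177.24 → -$4,063.06
  Jun: +$1,177.24 → -$2,885.82
  Jul: +$1,177.24 → -$1,708.58
  Aug: +$1,177.24 → -$531.34
  Sep: +$1,177.24 → $645.90
  Oct: +$1,177.24 − $6,417.54 → -$4,594.40
  Nov: +$1,177.24 → -$3,417.16
  Dec: +$1,177.24 → -$2,239.92
  Jan: +$1,177.24 → -$1,062.68
  Feb: +$1,177.24 − $1,291.80 → -$1,177.24
  Mar: +$1,177.24 → $0.00
Lowest trial balance = -$5,240.30 (Apr)
Initial deposit = cushion − low point = $2,354.48 − (-$5,240.30) = $7,594.78

$7,594.78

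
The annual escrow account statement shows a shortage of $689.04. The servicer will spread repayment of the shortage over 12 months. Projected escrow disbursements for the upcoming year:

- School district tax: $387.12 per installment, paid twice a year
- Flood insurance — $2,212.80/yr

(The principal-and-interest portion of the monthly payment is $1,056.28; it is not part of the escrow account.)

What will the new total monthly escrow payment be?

School district tax: $387.12 × 2 = $774.24 per year
Flood insurance: $2,212.80 per year
Total annual escrow = $2,987.04
Monthly escrow = $2,987.04 ÷ 12 = $248.92
Shortage per month = $689.04 ÷ 12 = $57.42
Adjusted monthly = $248.92 + $57.42 = $306.34

$306.34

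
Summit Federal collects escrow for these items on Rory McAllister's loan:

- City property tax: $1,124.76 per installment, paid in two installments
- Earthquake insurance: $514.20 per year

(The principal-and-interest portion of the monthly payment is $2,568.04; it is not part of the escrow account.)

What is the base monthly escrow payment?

$230.31

City property tax — $1,124.76 × 2 = $2,249.52 annually
Earthquake insurance — $514.20 annually
Total per year = $2,763.72
Base monthly escrow = $2,763.72 ÷ 12 = $230.31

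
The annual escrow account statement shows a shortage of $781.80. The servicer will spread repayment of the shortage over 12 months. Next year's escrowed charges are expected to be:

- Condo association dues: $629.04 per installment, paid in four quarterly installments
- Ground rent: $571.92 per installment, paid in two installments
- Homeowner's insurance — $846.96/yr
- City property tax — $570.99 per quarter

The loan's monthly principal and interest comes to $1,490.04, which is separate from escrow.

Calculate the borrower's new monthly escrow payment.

$631.06

Condo association dues = $629.04 × 4 = $2,516.16
Ground rent = $571.92 × 2 = $1,143.84
Homeowner's insurance = $846.96
City property tax = $570.99 × 4 = $2,283.96
Total annual escrow = $2,516.16 + $1,143.84 + $846.96 + $2,283.96 = $6,790.92
Base monthly escrow = $6,790.92 ÷ 12 = $565.91
Monthly shortage recovery: $781.80 ÷ 12 = $65.15
Adjusted monthly = $565.91 + $65.15 = $631.06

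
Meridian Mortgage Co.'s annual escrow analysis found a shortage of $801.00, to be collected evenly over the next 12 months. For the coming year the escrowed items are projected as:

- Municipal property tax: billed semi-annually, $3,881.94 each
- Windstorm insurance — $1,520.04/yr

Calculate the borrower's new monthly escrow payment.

Municipal property tax: $3,881.94 × 2 = $7,763.88 per year
Windstorm insurance: $1,520.04 per year
Yearly total = $7,763.88 + $1,520.04 = $9,283.92
Monthly = $9,283.92 / 12 = $773.66
Shortage per month = $801.00 ÷ 12 = $66.75
Adjusted monthly = $773.66 + $66.75 = $840.41

$840.41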